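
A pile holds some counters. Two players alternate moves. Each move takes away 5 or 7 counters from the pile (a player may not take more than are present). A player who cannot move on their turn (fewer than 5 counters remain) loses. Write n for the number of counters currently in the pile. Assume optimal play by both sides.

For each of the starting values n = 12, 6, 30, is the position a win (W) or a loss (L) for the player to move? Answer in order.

Label each position W (a win for the player to move) or L (a loss). A position with no legal move is L; any other position is W exactly when some move reaches an L, and L when every move reaches a W.
n=0: no move → L
n=1: no move → L
n=2: no move → L
n=3: no move → L
n=4: no move → L
n=5: can move to 0, which is L ⇒ W
n=6: can move to 1, which is L ⇒ W
n=7: can move to 2, which is L ⇒ W
n=8: can move to 3, which is L ⇒ W
n=9: can move to 4, which is L ⇒ W
n=10: can move to 3, which is L ⇒ W
n=11: can move to 4, which is L ⇒ W
n=12: moves to 7(W), 5(W); every one is W ⇒ L
n=13: moves to 8(W), 6(W); every one is W ⇒ L
n=14: moves to 9(W), 7(W); every one is W ⇒ L
n=15: moves to 10(W), 8(W); every one is W ⇒ L
n=16: moves to 11(W), 9(W); every one is W ⇒ L
n=17: can move to 12, which is L ⇒ W
n=18: can move to 13, which is L ⇒ W
n=19: can move to 14, which is L ⇒ W
n=20: can move to 15, which is L ⇒ W
n=21: can move to 16, which is L ⇒ W
n=22: can move to 15, which is L ⇒ W
n=23: can move to 16, which is L ⇒ W
n=24: moves to 19(W), 17(W); every one is W ⇒ L
n=25: moves to 20(W), 18(W); every one is W ⇒ L
n=26: moves to 21(W), 19(W); every one is W ⇒ L
n=27: moves to 22(W), 20(W); every one is W ⇒ L
n=28: moves to 23(W), 21(W); every one is W ⇒ L
n=29: can move to 24, which is L ⇒ W
n=30: can move to 25, which is L ⇒ W

12: L, 6: W, 30: W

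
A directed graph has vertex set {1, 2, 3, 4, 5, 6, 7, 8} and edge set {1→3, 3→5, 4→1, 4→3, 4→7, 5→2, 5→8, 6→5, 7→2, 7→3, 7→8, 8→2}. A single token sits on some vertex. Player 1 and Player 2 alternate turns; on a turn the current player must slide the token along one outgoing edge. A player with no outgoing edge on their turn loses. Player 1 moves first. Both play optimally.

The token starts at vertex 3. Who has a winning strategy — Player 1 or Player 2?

Work bottom-up. With no move the player to move loses. Otherwise the position is W if at least one move leads to an L position for the opponent, and L if every move leads to a W.
Every edge goes from a vertex to one that appears earlier in the order 2, 8, 5, 3, 7, 6, 1, 4, so processing vertices in that order labels each vertex after all of its successors.
2: no outgoing edge → L
8: reaches L-position 2 → W
5: reaches L-position 2 → W
3: only reaches 5(W), which is W → L
7: reaches L-position 3 → W
6: only reaches 5(W), which is W → L
1: reaches L-position 3 → W
4: reaches L-position 3 → W
Every move from 3 reaches a W position, so the mover loses.

Player 2 wins.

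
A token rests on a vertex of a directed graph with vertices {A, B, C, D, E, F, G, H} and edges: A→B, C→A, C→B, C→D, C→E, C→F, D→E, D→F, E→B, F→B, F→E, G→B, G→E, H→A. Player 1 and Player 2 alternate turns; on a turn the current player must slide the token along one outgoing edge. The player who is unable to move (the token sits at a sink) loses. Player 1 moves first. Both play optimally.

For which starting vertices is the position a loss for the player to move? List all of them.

Use the standard recursion: the mover loses at a terminal position; elsewhere, the mover wins exactly when some move hands the opponent an L position.
Every edge goes from a vertex to one that appears earlier in the order B, A, E, G, F, D, H, C, so processing vertices in that order labels each vertex after all of its successors.
B: no outgoing edge → L
A: →B(L), so W
E: →B(L), so W
G: →B(L), so W
F: →B(L), so W
D: →F(W), E(W) — all W, so L
H: →A(W) only, which is W, so L
C: →D(L), so W
Reading off the rows marked L gives the requested list; there are 3 such vertices.

B, D, H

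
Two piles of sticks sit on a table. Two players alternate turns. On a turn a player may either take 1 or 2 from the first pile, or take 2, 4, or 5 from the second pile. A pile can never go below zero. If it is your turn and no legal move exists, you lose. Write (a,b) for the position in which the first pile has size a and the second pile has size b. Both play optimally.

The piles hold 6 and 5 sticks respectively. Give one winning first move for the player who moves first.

Move to (5,5).

Work bottom-up. With no move the player to move loses. Otherwise the position is W if at least one move leads to an L position for the opponent, and L if every move leads to a W.
No move ever increases a pile, so every position that can arise here has a ≤ 6 and b ≤ 5; it is enough to label the cells with 0 ≤ a ≤ 6 and 0 ≤ b ≤ 5.
Every move lowers a or b (never raises either), so fill the grid row by row in increasing a, and left to right within a row: each cell's successors are then already labelled.
      b=0  b=1  b=2  b=3  b=4  b=5
a=0:    L    L    W    W    W    W
a=1:    W    W    L    L    W    W
a=2:    W    W    W    W    L    L
a=3:    L    L    W    W    W    W
a=4:    W    W    L    L    W    W
a=5:    W    W    W    W    L    L
a=6:    L    L    W    W    W    W
Cells with no legal move (terminal, hence L): (0,0), (0,1).
The remaining L cells, each justified by listing all of its moves:
(1,2): only reaches (0,2)(W), (1,0)(W), all W → L
(1,3): only reaches (0,3)(W), (1,1)(W), all W → L
(2,4): only reaches (1,4)(W), (0,4)(W), (2,2)(W), (2,0)(W), all W → L
(2,5): only reaches (1,5)(W), (0,5)(W), (2,3)(W), (2,1)(W), (2,0)(W), all W → L
(3,0): only reaches (2,0)(W), (1,0)(W), all W → L
(3,1): only reaches (2,1)(W), (1,1)(W), all W → L
(4,2): only reaches (3,2)(W), (2,2)(W), (4,0)(W), all W → L
(4,3): only reaches (3,3)(W), (2,3)(W), (4,1)(W), all W → L
(5,4): only reaches (4,4)(W), (3,4)(W), (5,2)(W), (5,0)(W), all W → L
(5,5): only reaches (4,5)(W), (3,5)(W), (5,3)(W), (5,1)(W), (5,0)(W), all W → L
(6,0): only reaches (5,0)(W), (4,0)(W), all W → L
(6,1): only reaches (5,1)(W), (4,1)(W), all W → L
Every other cell has at least one move into one of the L cells above, so it is W.
From (6,5), the L positions reachable in one move are: (5,5), (6,1), (6,0). Any move reaching one of these is winning.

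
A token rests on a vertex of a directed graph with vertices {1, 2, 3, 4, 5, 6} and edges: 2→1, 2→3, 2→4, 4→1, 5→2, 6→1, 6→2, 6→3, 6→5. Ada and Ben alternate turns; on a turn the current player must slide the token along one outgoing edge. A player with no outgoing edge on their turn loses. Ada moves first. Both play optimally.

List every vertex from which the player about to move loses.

1, 3, 5

Build the W/L table. Terminal = L. A non-terminal position is W if it has a move to some L; otherwise it is L.
Every edge goes from a vertex to one that appears earlier in the order 1, 3, 4, 2, 5, 6, so processing vertices in that order labels each vertex after all of its successors.
1: no outgoing edge → L
3: no outgoing edge → L
4: W (go to 1, an L position)
2: W (go to 3, an L position)
5: L (sole option 2(W) is W)
6: W (go to 5, an L position)
Reading off the rows marked L gives the requested list; there are 3 such vertices.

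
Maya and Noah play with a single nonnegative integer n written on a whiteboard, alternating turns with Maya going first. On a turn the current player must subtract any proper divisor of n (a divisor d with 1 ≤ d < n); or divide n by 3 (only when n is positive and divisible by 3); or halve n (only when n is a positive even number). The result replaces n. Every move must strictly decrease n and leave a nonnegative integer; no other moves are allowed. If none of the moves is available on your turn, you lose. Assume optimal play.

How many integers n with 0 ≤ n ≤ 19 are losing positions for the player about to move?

10

Work bottom-up. With no move the player to move loses. Otherwise the position is W if at least one move leads to an L position for the opponent, and L if every move leads to a W.
n=0: no move → L
n=1: no move → L
n=2: →1(L), so W
n=3: →1(L), so W
n=4: →2(W), 3(W) — all W, so L
n=5: →4(L), so W
n=6: →4(L), so W
n=7: →6(W) only, which is W, so L
n=8: →4(L), so W
n=9: →3(W), 6(W), 8(W) — all W, so L
n=10: →9(L), so W
n=11: →10(W) only, which is W, so L
n=12: →4(L), so W
n=13: →12(W) only, which is W, so L
n=14: →7(L), so W
n=15: →5(W), 10(W), 12(W), 14(W) — all W, so L
n=16: →15(L), so W
n=17: →16(W) only, which is W, so L
n=18: →9(L), so W
n=19: →18(W) only, which is W, so L
L entries with 0 ≤ n ≤ 19: n = 0, 1, 4, 7, 9, 11, 13, 15, 17, 19; that makes 10.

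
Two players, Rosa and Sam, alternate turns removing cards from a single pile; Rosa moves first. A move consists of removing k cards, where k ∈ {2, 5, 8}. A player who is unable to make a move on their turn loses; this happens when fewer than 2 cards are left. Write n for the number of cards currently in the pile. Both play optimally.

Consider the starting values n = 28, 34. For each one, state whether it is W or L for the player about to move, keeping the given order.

Compute win/loss labels from the base case upward. A position with no move is L. Any other position is W if it can reach an L in one move, else L.
n=0: no move → L
n=1: no move → L
n=2: reaches L-position 0 → W
n=3: reaches L-position 1 → W
n=4: only reaches 2(W), which is W → L
n=5: reaches L-position 0 → W
n=6: reaches L-position 4 → W
n=7: only reaches 5(W), 2(W), all W → L
n=8: reaches L-position 0 → W
n=9: reaches L-position 7 → W
n=10: only reaches 8(W), 5(W), 2(W), all W → L
n=11: only reaches 9(W), 6(W), 3(W), all W → L
n=12: reaches L-position 10 → W
n=13: reaches L-position 11 → W
n=14: only reaches 12(W), 9(W), 6(W), all W → L
n=15: reaches L-position 10 → W
n=16: reaches L-position 14 → W
n=17: only reaches 15(W), 12(W), 9(W), all W → L
n=18: reaches L-position 10 → W
n=19: reaches L-position 17 → W
n=20: only reaches 18(W), 15(W), 12(W), all W → L
n=21: only reaches 19(W), 16(W), 13(W), all W → L
n=22: reaches L-position 20 → W
n=23: reaches L-position 21 → W
n=24: only reaches 22(W), 19(W), 16(W), all W → L
n=25: reaches L-position 20 → W
n=26: reaches L-position 24 → W
n=27: only reaches 25(W), 22(W), 19(W), all W → L
n=28: reaches L-position 20 → W
n=29: reaches L-position 27 → W
n=30: only reaches 28(W), 25(W), 22(W), all W → L
n=31: only reaches 29(W), 26(W), 23(W), all W → L
n=32: reaches L-position 30 → W
n=33: reaches L-position 31 → W
n=34: only reaches 32(W), 29(W), 26(W), all W → L

28: W, 34: L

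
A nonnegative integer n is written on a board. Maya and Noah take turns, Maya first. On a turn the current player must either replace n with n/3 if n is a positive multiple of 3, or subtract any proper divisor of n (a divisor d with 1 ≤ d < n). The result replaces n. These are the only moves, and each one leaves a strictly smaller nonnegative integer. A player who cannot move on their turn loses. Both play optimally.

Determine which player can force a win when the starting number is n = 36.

Positions with no move are L. A position that does have a move is losing for the player to move precisely when every available move leads to a winning position for the opponent. Fill in the labels:
n=0: no move → L
n=1: no move → L
n=2: W (go to 1, an L position)
n=3: W (go to 1, an L position)
n=4: L (options 2(W), 3(W) are all W)
n=5: W (go to 4, an L position)
n=6: W (go to 4, an L position)
n=7: L (sole option 6(W) is W)
n=8: W (go to 4, an L position)
n=9: L (options 3(W), 6(W), 8(W) are all W)
n=10: W (go to 9, an L position)
n=11: L (sole option 10(W) is W)
n=12: W (go to 4, an L position)
n=13: L (sole option 12(W) is W)
n=14: W (go to 7, an L position)
n=15: L (options 5(W), 10(W), 12(W), 14(W) are all W)
n=16: W (go to 15, an L position)
n=17: L (sole option 16(W) is W)
n=18: W (go to 9, an L position)
n=19: L (sole option 18(W) is W)
n=20: W (go to 15, an L position)
n=21: W (go to 7, an L position)
n=22: W (go to 11, an L position)
n=23: L (sole option 22(W) is W)
n=24: W (go to 23, an L position)
n=25: L (options 20(W), 24(W) are all W)
n=26: W (go to 13, an L position)
n=27: W (go to 9, an L position)
n=28: L (options 14(W), 21(W), 24(W), 26(W), 27(W) are all W)
n=29: W (go to 28, an L position)
n=30: W (go to 15, an L position)
n=31: L (sole option 30(W) is W)
n=32: W (go to 28, an L position)
n=33: W (go to 11, an L position)
n=34: W (go to 17, an L position)
n=35: W (go to 28, an L position)
n=36: L (options 12(W), 18(W), 24(W), 27(W), 30(W), 32(W), 33(W), 34(W), 35(W) are all W)
Every move from 36 reaches a W position, so the mover loses.

Noah wins.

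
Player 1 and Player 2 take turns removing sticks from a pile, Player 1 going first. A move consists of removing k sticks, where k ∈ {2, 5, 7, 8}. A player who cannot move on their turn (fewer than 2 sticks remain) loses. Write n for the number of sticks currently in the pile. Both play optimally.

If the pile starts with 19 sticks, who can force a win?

Classify positions by backward induction: terminal positions (no move available) are L. From any other position, the mover wins iff some move reaches an L.
n=0: no move → L
n=1: no move → L
n=2: reaches L-position 0 → W
n=3: reaches L-position 1 → W
n=4: only reaches 2(W), which is W → L
n=5: reaches L-position 0 → W
n=6: reaches L-position 4 → W
n=7: reaches L-position 0 → W
n=8: reaches L-position 1 → W
n=9: reaches L-position 4 → W
n=10: only reaches 8(W), 5(W), 3(W), 2(W), all W → L
n=11: reaches L-position 4 → W
n=12: reaches L-position 10 → W
n=13: only reaches 11(W), 8(W), 6(W), 5(W), all W → L
n=14: only reaches 12(W), 9(W), 7(W), 6(W), all W → L
n=15: reaches L-position 13 → W
n=16: reaches L-position 14 → W
n=17: reaches L-position 10 → W
n=18: reaches L-position 13 → W
n=19: reaches L-position 14 → W
The starting position 19 is W: Player 1 should remove 5, leaving 14, handing over an L position.

Player 1 wins.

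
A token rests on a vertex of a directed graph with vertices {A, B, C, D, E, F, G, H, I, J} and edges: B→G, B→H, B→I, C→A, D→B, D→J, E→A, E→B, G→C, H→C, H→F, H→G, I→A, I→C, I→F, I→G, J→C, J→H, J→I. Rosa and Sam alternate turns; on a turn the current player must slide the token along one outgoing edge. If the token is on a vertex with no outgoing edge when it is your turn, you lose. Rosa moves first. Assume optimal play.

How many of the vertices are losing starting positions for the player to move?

4

Use the standard recursion: the mover loses at a terminal position; elsewhere, the mover wins exactly when some move hands the opponent an L position.
Every edge goes from a vertex to one that appears earlier in the order A, F, C, G, I, H, J, B, D, E, so processing vertices in that order labels each vertex after all of its successors.
A: no outgoing edge → L
F: no outgoing edge → L
C: →A(L), so W
G: →C(W) only, which is W, so L
I: →G(L), so W
H: →G(L), so W
J: →H(W), I(W), C(W) — all W, so L
B: →G(L), so W
D: →J(L), so W
E: →A(L), so W
The L vertices are A, F, G, J; that is 4 in all.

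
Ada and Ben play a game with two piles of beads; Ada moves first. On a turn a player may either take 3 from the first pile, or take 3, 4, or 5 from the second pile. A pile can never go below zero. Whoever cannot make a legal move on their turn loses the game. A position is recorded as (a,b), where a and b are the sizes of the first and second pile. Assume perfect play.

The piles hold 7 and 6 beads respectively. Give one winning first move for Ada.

Positions with no move are L. A position that does have a move is losing for the player to move precisely when every available move leads to a winning position for the opponent. Fill in the labels:
No move ever increases a pile, so every position that can arise here has a ≤ 7 and b ≤ 6; it is enough to label the cells with 0 ≤ a ≤ 7 and 0 ≤ b ≤ 6.
Every move lowers a or b (never raises either), so fill the grid row by row in increasing a, and left to right within a row: each cell's successors are then already labelled.
      b=0  b=1  b=2  b=3  b=4  b=5  b=6
a=0:    L    L    L    W    W    W    W
a=1:    L    L    L    W    W    W    W
a=2:    L    L    L    W    W    W    W
a=3:    W    W    W    L    L    L    W
a=4:    W    W    W    L    L    L    W
a=5:    W    W    W    L    L    L    W
a=6:    L    L    L    W    W    W    W
a=7:    L    L    L    W    W    W    W
Cells with no legal move (terminal, hence L): (0,0), (0,1), (0,2), (1,0), (1,1), (1,2), (2,0), (2,1), (2,2).
The remaining L cells, each justified by listing all of its moves:
(3,3): L (options (0,3)(W), (3,0)(W) are all W)
(3,4): L (options (0,4)(W), (3,1)(W), (3,0)(W) are all W)
(3,5): L (options (0,5)(W), (3,2)(W), (3,1)(W), (3,0)(W) are all W)
(4,3): L (options (1,3)(W), (4,0)(W) are all W)
(4,4): L (options (1,4)(W), (4,1)(W), (4,0)(W) are all W)
(4,5): L (options (1,5)(W), (4,2)(W), (4,1)(W), (4,0)(W) are all W)
(5,3): L (options (2,3)(W), (5,0)(W) are all W)
(5,4): L (options (2,4)(W), (5,1)(W), (5,0)(W) are all W)
(5,5): L (options (2,5)(W), (5,2)(W), (5,1)(W), (5,0)(W) are all W)
(6,0): L (sole option (3,0)(W) is W)
(6,1): L (sole option (3,1)(W) is W)
(6,2): L (sole option (3,2)(W) is W)
(7,0): L (sole option (4,0)(W) is W)
(7,1): L (sole option (4,1)(W) is W)
(7,2): L (sole option (4,2)(W) is W)
Every other cell has at least one move into one of the L cells above, so it is W.
From (7,6), the L positions reachable in one move are: (7,2), (7,1). Any move reaching one of these is winning.

Move to (7,2).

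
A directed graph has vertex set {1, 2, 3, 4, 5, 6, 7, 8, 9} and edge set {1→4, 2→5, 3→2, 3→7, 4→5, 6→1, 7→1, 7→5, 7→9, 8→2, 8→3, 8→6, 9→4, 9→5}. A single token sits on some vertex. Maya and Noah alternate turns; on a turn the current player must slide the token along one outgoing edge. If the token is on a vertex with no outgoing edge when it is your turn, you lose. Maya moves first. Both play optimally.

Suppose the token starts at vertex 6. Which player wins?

Build the W/L table. Terminal = L. A non-terminal position is W if it has a move to some L; otherwise it is L.
Every edge goes from a vertex to one that appears earlier in the order 5, 4, 9, 1, 7, 6, 2, 3, 8, so processing vertices in that order labels each vertex after all of its successors.
5: no outgoing edge → L
4: can move to 5, which is L ⇒ W
9: can move to 5, which is L ⇒ W
1: the only move is to 4(W), a W ⇒ L
7: can move to 1, which is L ⇒ W
6: can move to 1, which is L ⇒ W
2: can move to 5, which is L ⇒ W
3: moves to 2(W), 7(W); every one is W ⇒ L
8: can move to 3, which is L ⇒ W
The starting position 6 is W: Maya should move to 1, handing over an L position.

Maya wins.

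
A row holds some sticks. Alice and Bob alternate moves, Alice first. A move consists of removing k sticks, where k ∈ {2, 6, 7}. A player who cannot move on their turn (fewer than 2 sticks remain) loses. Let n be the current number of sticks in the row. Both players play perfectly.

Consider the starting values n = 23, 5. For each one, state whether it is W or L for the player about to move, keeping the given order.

23: W, 5: L

Use the standard recursion: the mover loses at a terminal position; elsewhere, the mover wins exactly when some move hands the opponent an L position.
n=0: no move → L
n=1: no move → L
n=2: →0(L), so W
n=3: →1(L), so W
n=4: →2(W) only, which is W, so L
n=5: →3(W) only, which is W, so L
n=6: →4(L), so W
n=7: →5(L), so W
n=8: →1(L), so W
n=9: →7(W), 3(W), 2(W) — all W, so L
n=10: →4(L), so W
n=11: →9(L), so W
n=12: →5(L), so W
n=13: →11(W), 7(W), 6(W) — all W, so L
n=14: →12(W), 8(W), 7(W) — all W, so L
n=15: →13(L), so W
n=16: →14(L), so W
n=17: →15(W), 11(W), 10(W) — all W, so L
n=18: →16(W), 12(W), 11(W) — all W, so L
n=19: →17(L), so W
n=20: →18(L), so W
n=21: →14(L), so W
n=22: →20(W), 16(W), 15(W) — all W, so L
n=23: →17(L), so W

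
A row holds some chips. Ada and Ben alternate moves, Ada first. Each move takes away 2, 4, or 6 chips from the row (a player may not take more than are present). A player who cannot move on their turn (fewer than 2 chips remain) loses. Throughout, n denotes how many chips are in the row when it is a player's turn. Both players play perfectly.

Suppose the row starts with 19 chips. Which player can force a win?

Compute win/loss labels from the base case upward. A position with no move is L. Any other position is W if it can reach an L in one move, else L.
n=0: no move → L
n=1: no move → L
n=2: can move to 0, which is L ⇒ W
n=3: can move to 1, which is L ⇒ W
n=4: can move to 0, which is L ⇒ W
n=5: can move to 1, which is L ⇒ W
n=6: can move to 0, which is L ⇒ W
n=7: can move to 1, which is L ⇒ W
n=8: moves to 6(W), 4(W), 2(W); every one is W ⇒ L
n=9: moves to 7(W), 5(W), 3(W); every one is W ⇒ L
n=10: can move to 8, which is L ⇒ W
n=11: can move to 9, which is L ⇒ W
n=12: can move to 8, which is L ⇒ W
n=13: can move to 9, which is L ⇒ W
n=14: can move to 8, which is L ⇒ W
n=15: can move to 9, which is L ⇒ W
n=16: moves to 14(W), 12(W), 10(W); every one is W ⇒ L
n=17: moves to 15(W), 13(W), 11(W); every one is W ⇒ L
n=18: can move to 16, which is L ⇒ W
n=19: can move to 17, which is L ⇒ W
From 19 Ada can remove 2, leaving 17, reaching an L position.

Ada wins.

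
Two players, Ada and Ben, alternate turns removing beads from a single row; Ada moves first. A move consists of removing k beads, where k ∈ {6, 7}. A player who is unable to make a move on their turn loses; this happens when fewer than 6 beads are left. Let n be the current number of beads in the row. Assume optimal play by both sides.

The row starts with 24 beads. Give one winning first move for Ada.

Remove 6, leaving 18.

Classify positions by backward induction: terminal positions (no move available) are L. From any other position, the mover wins iff some move reaches an L.
n=0: no move → L
n=1: no move → L
n=2: no move → L
n=3: no move → L
n=4: no move → L
n=5: no move → L
n=6: →0(L), so W
n=7: →1(L), so W
n=8: →2(L), so W
n=9: →3(L), so W
n=10: →4(L), so W
n=11: →5(L), so W
n=12: →5(L), so W
n=13: →7(W), 6(W) — all W, so L
n=14: →8(W), 7(W) — all W, so L
n=15: →9(W), 8(W) — all W, so L
n=16: →10(W), 9(W) — all W, so L
n=17: →11(W), 10(W) — all W, so L
n=18: →12(W), 11(W) — all W, so L
n=19: →13(L), so W
n=20: →14(L), so W
n=21: →15(L), so W
n=22: →16(L), so W
n=23: →17(L), so W
n=24: →18(L), so W
From 24, the L positions reachable in one move are: 18, 17. Any move reaching one of these is winning.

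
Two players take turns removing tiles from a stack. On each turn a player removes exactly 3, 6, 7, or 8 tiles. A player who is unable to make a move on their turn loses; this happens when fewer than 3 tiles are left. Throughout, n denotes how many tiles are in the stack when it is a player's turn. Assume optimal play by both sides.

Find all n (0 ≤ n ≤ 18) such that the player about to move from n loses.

0, 1, 2, 11, 12, 13

Positions with no move are L. A position that does have a move is losing for the player to move precisely when every available move leads to a winning position for the opponent. Fill in the labels:
n=0: no move → L
n=1: no move → L
n=2: no move → L
n=3: →0(L), so W
n=4: →1(L), so W
n=5: →2(L), so W
n=6: →0(L), so W
n=7: →1(L), so W
n=8: →2(L), so W
n=9: →2(L), so W
n=10: →2(L), so W
n=11: →8(W), 5(W), 4(W), 3(W) — all W, so L
n=12: →9(W), 6(W), 5(W), 4(W) — all W, so L
n=13: →10(W), 7(W), 6(W), 5(W) — all W, so L
n=14: →11(L), so W
n=15: →12(L), so W
n=16: →13(L), so W
n=17: →11(L), so W
n=18: →12(L), so W
The losing starting values of n are exactly the entries labelled L in this table (6 of them).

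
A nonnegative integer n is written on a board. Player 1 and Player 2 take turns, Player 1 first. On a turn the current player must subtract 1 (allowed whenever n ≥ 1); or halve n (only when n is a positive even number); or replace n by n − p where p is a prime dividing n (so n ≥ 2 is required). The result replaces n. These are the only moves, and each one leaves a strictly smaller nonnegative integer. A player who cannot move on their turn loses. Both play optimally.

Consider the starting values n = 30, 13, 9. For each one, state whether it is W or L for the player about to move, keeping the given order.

Positions with no move are L. A position that does have a move is losing for the player to move precisely when every available move leads to a winning position for the opponent. Fill in the labels:
n=0: no move → L
n=1: W (go to 0, an L position)
n=2: W (go to 0, an L position)
n=3: W (go to 0, an L position)
n=4: L (options 2(W), 3(W) are all W)
n=5: W (go to 0, an L position)
n=6: W (go to 4, an L position)
n=7: W (go to 0, an L position)
n=8: W (go to 4, an L position)
n=9: L (options 6(W), 8(W) are all W)
n=10: W (go to 9, an L position)
n=11: W (go to 0, an L position)
n=12: W (go to 9, an L position)
n=13: W (go to 0, an L position)
n=14: L (options 7(W), 12(W), 13(W) are all W)
n=15: W (go to 14, an L position)
n=16: W (go to 14, an L position)
n=17: W (go to 0, an L position)
n=18: W (go to 9, an L position)
n=19: W (go to 0, an L position)
n=20: L (options 10(W), 15(W), 18(W), 19(W) are all W)
n=21: W (go to 14, an L position)
n=22: W (go to 20, an L position)
n=23: W (go to 0, an L position)
n=24: L (options 12(W), 21(W), 22(W), 23(W) are all W)
n=25: W (go to 20, an L position)
n=26: W (go to 24, an L position)
n=27: W (go to 24, an L position)
n=28: W (go to 14, an L position)
n=29: W (go to 0, an L position)
n=30: L (options 15(W), 25(W), 27(W), 28(W), 29(W) are all W)

30: L, 13: W, 9: L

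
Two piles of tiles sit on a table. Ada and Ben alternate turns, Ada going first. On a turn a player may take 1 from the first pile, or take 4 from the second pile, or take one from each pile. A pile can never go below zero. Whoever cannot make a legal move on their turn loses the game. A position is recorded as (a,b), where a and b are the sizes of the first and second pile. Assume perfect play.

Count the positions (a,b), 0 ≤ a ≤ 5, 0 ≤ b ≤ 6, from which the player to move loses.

18

Classify positions by backward induction: terminal positions (no move available) are L. From any other position, the mover wins iff some move reaches an L.
Every move lowers a or b (never raises either), so fill the grid row by row in increasing a, and left to right within a row: each cell's successors are then already labelled.
      b=0  b=1  b=2  b=3  b=4  b=5  b=6
a=0:    L    L    L    L    W    W    W
a=1:    W    W    W    W    W    L    L
a=2:    L    L    L    L    W    W    W
a=3:    W    W    W    W    W    L    L
a=4:    L    L    L    L    W    W    W
a=5:    W    W    W    W    W    L    L
Cells with no legal move (terminal, hence L): (0,0), (0,1), (0,2), (0,3).
The remaining L cells, each justified by listing all of its moves:
(1,5): only reaches (0,5)(W), (1,1)(W), (0,4)(W), all W → L
(1,6): only reaches (0,6)(W), (1,2)(W), (0,5)(W), all W → L
(2,0): only reaches (1,0)(W), which is W → L
(2,1): only reaches (1,1)(W), (1,0)(W), all W → L
(2,2): only reaches (1,2)(W), (1,1)(W), all W → L
(2,3): only reaches (1,3)(W), (1,2)(W), all W → L
(3,5): only reaches (2,5)(W), (3,1)(W), (2,4)(W), all W → L
(3,6): only reaches (2,6)(W), (3,2)(W), (2,5)(W), all W → L
(4,0): only reaches (3,0)(W), which is W → L
(4,1): only reaches (3,1)(W), (3,0)(W), all W → L
(4,2): only reaches (3,2)(W), (3,1)(W), all W → L
(4,3): only reaches (3,3)(W), (3,2)(W), all W → L
(5,5): only reaches (4,5)(W), (5,1)(W), (4,4)(W), all W → L
(5,6): only reaches (4,6)(W), (5,2)(W), (4,5)(W), all W → L
Every other cell has at least one move into one of the L cells above, so it is W.
L cells per row: a=0: 4, a=1: 2, a=2: 4, a=3: 2, a=4: 4, a=5: 2; total 18.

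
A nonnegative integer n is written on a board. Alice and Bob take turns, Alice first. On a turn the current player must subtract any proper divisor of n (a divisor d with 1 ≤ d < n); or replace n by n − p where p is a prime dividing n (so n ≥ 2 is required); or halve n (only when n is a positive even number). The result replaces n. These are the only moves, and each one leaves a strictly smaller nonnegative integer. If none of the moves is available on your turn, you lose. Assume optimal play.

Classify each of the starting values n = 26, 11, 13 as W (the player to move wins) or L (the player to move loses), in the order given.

Classify positions by backward induction: terminal positions (no move available) are L. From any other position, the mover wins iff some move reaches an L.
n=0: no move → L
n=1: no move → L
n=2: reaches L-position 0 → W
n=3: reaches L-position 0 → W
n=4: only reaches 2(W), 3(W), all W → L
n=5: reaches L-position 0 → W
n=6: reaches L-position 4 → W
n=7: reaches L-position 0 → W
n=8: reaches L-position 4 → W
n=9: only reaches 6(W), 8(W), all W → L
n=10: reaches L-position 9 → W
n=11: reaches L-position 0 → W
n=12: reaches L-position 9 → W
n=13: reaches L-position 0 → W
n=14: only reaches 7(W), 12(W), 13(W), all W → L
n=15: reaches L-position 14 → W
n=16: reaches L-position 14 → W
n=17: reaches L-position 0 → W
n=18: reaches L-position 9 → W
n=19: reaches L-position 0 → W
n=20: only reaches 10(W), 15(W), 16(W), 18(W), 19(W), all W → L
n=21: reaches L-position 14 → W
n=22: reaches L-position 20 → W
n=23: reaches L-position 0 → W
n=24: reaches L-position 20 → W
n=25: reaches L-position 20 → W
n=26: only reaches 13(W), 24(W), 25(W), all W → L

26: L, 11: W, 13: W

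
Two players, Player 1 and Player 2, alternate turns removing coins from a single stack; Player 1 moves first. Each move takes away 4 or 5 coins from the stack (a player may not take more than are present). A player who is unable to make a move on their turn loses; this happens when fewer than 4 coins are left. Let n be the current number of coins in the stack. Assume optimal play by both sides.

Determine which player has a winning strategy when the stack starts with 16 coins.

Player 1 wins.

Build the W/L table. Terminal = L. A non-terminal position is W if it has a move to some L; otherwise it is L.
n=0: no move → L
n=1: no move → L
n=2: no move → L
n=3: no move → L
n=4: can move to 0, which is L ⇒ W
n=5: can move to 1, which is L ⇒ W
n=6: can move to 2, which is L ⇒ W
n=7: can move to 3, which is L ⇒ W
n=8: can move to 3, which is L ⇒ W
n=9: moves to 5(W), 4(W); every one is W ⇒ L
n=10: moves to 6(W), 5(W); every one is W ⇒ L
n=11: moves to 7(W), 6(W); every one is W ⇒ L
n=12: moves to 8(W), 7(W); every one is W ⇒ L
n=13: can move to 9, which is L ⇒ W
n=14: can move to 10, which is L ⇒ W
n=15: can move to 11, which is L ⇒ W
n=16: can move to 12, which is L ⇒ W
The starting position 16 is W: Player 1 should remove 4, leaving 12, handing over an L position.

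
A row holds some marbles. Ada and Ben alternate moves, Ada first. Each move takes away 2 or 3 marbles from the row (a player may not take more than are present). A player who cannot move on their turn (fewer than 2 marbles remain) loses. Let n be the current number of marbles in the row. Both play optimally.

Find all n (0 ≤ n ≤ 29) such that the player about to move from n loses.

Work bottom-up. With no move the player to move loses. Otherwise the position is W if at least one move leads to an L position for the opponent, and L if every move leads to a W.
n=0: no move → L
n=1: no move → L
n=2: can move to 0, which is L ⇒ W
n=3: can move to 1, which is L ⇒ W
n=4: can move to 1, which is L ⇒ W
n=5: moves to 3(W), 2(W); every one is W ⇒ L
n=6: moves to 4(W), 3(W); every one is W ⇒ L
n=7: can move to 5, which is L ⇒ W
n=8: can move to 6, which is L ⇒ W
n=9: can move to 6, which is L ⇒ W
n=10: moves to 8(W), 7(W); every one is W ⇒ L
n=11: moves to 9(W), 8(W); every one is W ⇒ L
n=12: can move to 10, which is L ⇒ W
n=13: can move to 11, which is L ⇒ W
n=14: can move to 11, which is L ⇒ W
n=15: moves to 13(W), 12(W); every one is W ⇒ L
n=16: moves to 14(W), 13(W); every one is W ⇒ L
n=17: can move to 15, which is L ⇒ W
n=18: can move to 16, which is L ⇒ W
n=19: can move to 16, which is L ⇒ W
n=20: moves to 18(W), 17(W); every one is W ⇒ L
n=21: moves to 19(W), 18(W); every one is W ⇒ L
n=22: can move to 20, which is L ⇒ W
n=23: can move to 21, which is L ⇒ W
n=24: can move to 21, which is L ⇒ W
n=25: moves to 23(W), 22(W); every one is W ⇒ L
n=26: moves to 24(W), 23(W); every one is W ⇒ L
n=27: can move to 25, which is L ⇒ W
n=28: can move to 26, which is L ⇒ W
n=29: can move to 26, which is L ⇒ W
The losing starting values of n are exactly the entries labelled L in this table (12 of them).

0, 1, 5, 6, 10, 11, 15, 16, 20, 21, 25, 26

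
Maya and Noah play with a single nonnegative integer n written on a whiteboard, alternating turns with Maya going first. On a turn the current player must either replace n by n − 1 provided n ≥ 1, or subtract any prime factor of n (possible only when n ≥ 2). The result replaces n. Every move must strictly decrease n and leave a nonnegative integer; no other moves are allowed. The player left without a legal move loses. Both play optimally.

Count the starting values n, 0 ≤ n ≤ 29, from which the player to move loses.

Work bottom-up. With no move the player to move loses. Otherwise the position is W if at least one move leads to an L position for the opponent, and L if every move leads to a W.
n=0: no move → L
n=1: reaches L-position 0 → W
n=2: reaches L-position 0 → W
n=3: reaches L-position 0 → W
n=4: only reaches 2(W), 3(W), all W → L
n=5: reaches L-position 0 → W
n=6: reaches L-position 4 → W
n=7: reaches L-position 0 → W
n=8: only reaches 6(W), 7(W), all W → L
n=9: reaches L-position 8 → W
n=10: reaches L-position 8 → W
n=11: reaches L-position 0 → W
n=12: only reaches 9(W), 10(W), 11(W), all W → L
n=13: reaches L-position 0 → W
n=14: reaches L-position 12 → W
n=15: reaches L-position 12 → W
n=16: only reaches 14(W), 15(W), all W → L
n=17: reaches L-position 0 → W
n=18: reaches L-position 16 → W
n=19: reaches L-position 0 → W
n=20: only reaches 15(W), 18(W), 19(W), all W → L
n=21: reaches L-position 20 → W
n=22: reaches L-position 20 → W
n=23: reaches L-position 0 → W
n=24: only reaches 21(W), 22(W), 23(W), all W → L
n=25: reaches L-position 20 → W
n=26: reaches L-position 24 → W
n=27: reaches L-position 24 → W
n=28: only reaches 21(W), 26(W), 27(W), all W → L
n=29: reaches L-position 0 → W
L entries with 0 ≤ n ≤ 29: n = 0, 4, 8, 12, 16, 20, 24, 28; that makes 8.

8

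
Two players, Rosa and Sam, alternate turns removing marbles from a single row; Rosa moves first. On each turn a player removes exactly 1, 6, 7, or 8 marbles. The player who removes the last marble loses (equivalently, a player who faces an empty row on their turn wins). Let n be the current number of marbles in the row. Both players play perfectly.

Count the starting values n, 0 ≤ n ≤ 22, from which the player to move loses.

6

Use the standard recursion: the mover wins at a terminal position; elsewhere, the mover wins exactly when some move hands the opponent an L position.
n=0: no move; the opponent has just taken the last marble and therefore loses → W
n=1: the only move is to 0(W), a W ⇒ L
n=2: can move to 1, which is L ⇒ W
n=3: the only move is to 2(W), a W ⇒ L
n=4: can move to 3, which is L ⇒ W
n=5: the only move is to 4(W), a W ⇒ L
n=6: can move to 5, which is L ⇒ W
n=7: can move to 1, which is L ⇒ W
n=8: can move to 1, which is L ⇒ W
n=9: can move to 3, which is L ⇒ W
n=10: can move to 3, which is L ⇒ W
n=11: can move to 5, which is L ⇒ W
n=12: can move to 5, which is L ⇒ W
n=13: can move to 5, which is L ⇒ W
n=14: moves to 13(W), 8(W), 7(W), 6(W); every one is W ⇒ L
n=15: can move to 14, which is L ⇒ W
n=16: moves to 15(W), 10(W), 9(W), 8(W); every one is W ⇒ L
n=17: can move to 16, which is L ⇒ W
n=18: moves to 17(W), 12(W), 11(W), 10(W); every one is W ⇒ L
n=19: can move to 18, which is L ⇒ W
n=20: can move to 14, which is L ⇒ W
n=21: can move to 14, which is L ⇒ W
n=22: can move to 16, which is L ⇒ W
L entries with 0 ≤ n ≤ 22: n = 1, 3, 5, 14, 16, 18; that makes 6.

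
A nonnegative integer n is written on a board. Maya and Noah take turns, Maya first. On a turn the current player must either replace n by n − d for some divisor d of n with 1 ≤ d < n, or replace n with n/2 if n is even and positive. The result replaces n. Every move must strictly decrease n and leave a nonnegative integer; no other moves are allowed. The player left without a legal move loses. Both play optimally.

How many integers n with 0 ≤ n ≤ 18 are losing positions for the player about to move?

Use the standard recursion: the mover loses at a terminal position; elsewhere, the mover wins exactly when some move hands the opponent an L position.
n=0: no move → L
n=1: no move → L
n=2: →1(L), so W
n=3: →2(W) only, which is W, so L
n=4: →3(L), so W
n=5: →4(W) only, which is W, so L
n=6: →3(L), so W
n=7: →6(W) only, which is W, so L
n=8: →7(L), so W
n=9: →6(W), 8(W) — all W, so L
n=10: →5(L), so W
n=11: →10(W) only, which is W, so L
n=12: →9(L), so W
n=13: →12(W) only, which is W, so L
n=14: →7(L), so W
n=15: →10(W), 12(W), 14(W) — all W, so L
n=16: →15(L), so W
n=17: →16(W) only, which is W, so L
n=18: →9(L), so W
L entries with 0 ≤ n ≤ 18: n = 0, 1, 3, 5, 7, 9, 11, 13, 15, 17; that makes 10.

10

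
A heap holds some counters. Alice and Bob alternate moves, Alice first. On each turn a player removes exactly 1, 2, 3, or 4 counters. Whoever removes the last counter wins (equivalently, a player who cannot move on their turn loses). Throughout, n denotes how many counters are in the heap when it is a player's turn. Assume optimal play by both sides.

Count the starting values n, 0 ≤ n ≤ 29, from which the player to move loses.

6

Label each position W (a win for the player to move) or L (a loss). A position with no legal move is L; any other position is W exactly when some move reaches an L, and L when every move reaches a W.
n=0: no move → L
n=1: reaches L-position 0 → W
n=2: reaches L-position 0 → W
n=3: reaches L-position 0 → W
n=4: reaches L-position 0 → W
n=5: only reaches 4(W), 3(W), 2(W), 1(W), all W → L
n=6: reaches L-position 5 → W
n=7: reaches L-position 5 → W
n=8: reaches L-position 5 → W
n=9: reaches L-position 5 → W
n=10: only reaches 9(W), 8(W), 7(W), 6(W), all W → L
n=11: reaches L-position 10 → W
n=12: reaches L-position 10 → W
n=13: reaches L-position 10 → W
n=14: reaches L-position 10 → W
n=15: only reaches 14(W), 13(W), 12(W), 11(W), all W → L
n=16: reaches L-position 15 → W
n=17: reaches L-position 15 → W
n=18: reaches L-position 15 → W
n=19: reaches L-position 15 → W
n=20: only reaches 19(W), 18(W), 17(W), 16(W), all W → L
n=21: reaches L-position 20 → W
n=22: reaches L-position 20 → W
n=23: reaches L-position 20 → W
n=24: reaches L-position 20 → W
n=25: only reaches 24(W), 23(W), 22(W), 21(W), all W → L
n=26: reaches L-position 25 → W
n=27: reaches L-position 25 → W
n=28: reaches L-position 25 → W
n=29: reaches L-position 25 → W
L entries with 0 ≤ n ≤ 29: n = 0, 5, 10, 15, 20, 25; that makes 6.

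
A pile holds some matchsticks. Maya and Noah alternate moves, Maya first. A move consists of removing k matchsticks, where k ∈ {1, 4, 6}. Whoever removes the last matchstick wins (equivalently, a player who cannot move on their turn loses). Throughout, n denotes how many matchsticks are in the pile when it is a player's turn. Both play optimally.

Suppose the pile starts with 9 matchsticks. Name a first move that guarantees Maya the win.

Remove 4, leaving 5.

Use the standard recursion: the mover loses at a terminal position; elsewhere, the mover wins exactly when some move hands the opponent an L position.
n=0: no move → L
n=1: can move to 0, which is L ⇒ W
n=2: the only move is to 1(W), a W ⇒ L
n=3: can move to 2, which is L ⇒ W
n=4: can move to 0, which is L ⇒ W
n=5: moves to 4(W), 1(W); every one is W ⇒ L
n=6: can move to 5, which is L ⇒ W
n=7: moves to 6(W), 3(W), 1(W); every one is W ⇒ L
n=8: can move to 7, which is L ⇒ W
n=9: can move to 5, which is L ⇒ W
From 9, the L positions reachable in one move are: 5.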